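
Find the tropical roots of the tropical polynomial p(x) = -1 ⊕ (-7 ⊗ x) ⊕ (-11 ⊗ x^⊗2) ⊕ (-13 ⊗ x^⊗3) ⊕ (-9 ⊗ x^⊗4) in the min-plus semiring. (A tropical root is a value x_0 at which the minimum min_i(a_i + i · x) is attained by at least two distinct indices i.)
Roots: {-4, 2, 4, 6}

Each tropical root is a break point of the lower envelope of the lines y = a_i + i · x (there are 5 lines, with slopes 0, 1, ..., 4). Only the lines that attain the minimum somewhere contribute to roots; other lines are dominated. Here the surviving (envelope) indices are i = 4, i = 3, i = 2, i = 1, i = 0.
Intersections between consecutive envelope lines give the roots: for adjacent envelope indices i < j the intersection is x = (a_i − a_j) / (j − i). Reading off the sorted break points: {-4, 2, 4, 6}.
Verification: at each break x_0, at least two indices attain the minimum of min_i(a_i + i · x_0).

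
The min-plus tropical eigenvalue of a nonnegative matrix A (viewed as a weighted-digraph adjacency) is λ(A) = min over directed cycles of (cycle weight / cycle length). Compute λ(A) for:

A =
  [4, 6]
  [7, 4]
λ(A) = 4

Enumerate directed cycles and compute their means (weight / length). Sample:
  cycle 0 → 0: weight = 4, length = 1, mean = 4/1 ≈ 4.000
  cycle 1 → 1: weight = 4, length = 1, mean = 4/1 ≈ 4.000
  cycle 0 → 1 → 0: weight = 13, length = 2, mean = 13/2 ≈ 6.500
  cycle 1 → 0 → 1: weight = 13, length = 2, mean = 13/2 ≈ 6.500
Minimum mean = 4.000, attained e.g. along the cycle 0 → 0 with weight 4 and length 1. So λ(A) = 4/1 = 4.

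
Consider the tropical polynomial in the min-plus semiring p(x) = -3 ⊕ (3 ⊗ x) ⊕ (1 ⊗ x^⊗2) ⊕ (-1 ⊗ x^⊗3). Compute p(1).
p(1) = -3

A tropical monomial a ⊗ x^⊗i evaluates to a + i · x. Evaluating each term at x = 1:
  Term 0 contributes -3 + 0 · 1 = -3
  Term 1 contributes 3 + 1 · 1 = 4
  Term 2 contributes 1 + 2 · 1 = 3
  Term 3 contributes -1 + 3 · 1 = 2
p(1) = ⊕ of these = min[-3, 4, 3, 2] = -3.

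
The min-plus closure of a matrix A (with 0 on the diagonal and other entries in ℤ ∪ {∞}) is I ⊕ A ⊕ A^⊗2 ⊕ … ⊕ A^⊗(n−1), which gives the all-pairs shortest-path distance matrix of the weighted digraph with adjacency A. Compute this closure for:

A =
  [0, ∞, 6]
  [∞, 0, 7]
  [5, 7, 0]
Closure =
  [0, 13, 6]
  [12, 0, 7]
  [5, 7, 0]

This is the Floyd-Warshall all-pairs shortest-path computation. For each intermediate vertex k = 0, 1, …, 2, update dist[i][j] ← min(dist[i][j], dist[i][k] + dist[k][j]). The final matrix gives, for each (i, j), the minimum total weight of any directed path from i to j (possibly empty when i = j).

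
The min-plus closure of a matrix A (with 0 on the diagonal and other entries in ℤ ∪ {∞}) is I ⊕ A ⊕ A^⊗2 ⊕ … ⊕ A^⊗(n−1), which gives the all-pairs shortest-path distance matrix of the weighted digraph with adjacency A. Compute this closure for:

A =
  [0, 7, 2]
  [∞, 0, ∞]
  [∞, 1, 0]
Closure =
  [0, 3, 2]
  [∞, 0, ∞]
  [∞, 1, 0]

This is the Floyd-Warshall all-pairs shortest-path computation. For each intermediate vertex k = 0, 1, …, 2, update dist[i][j] ← min(dist[i][j], dist[i][k] + dist[k][j]). The final matrix gives, for each (i, j), the minimum total weight of any directed path from i to j (possibly empty when i = j).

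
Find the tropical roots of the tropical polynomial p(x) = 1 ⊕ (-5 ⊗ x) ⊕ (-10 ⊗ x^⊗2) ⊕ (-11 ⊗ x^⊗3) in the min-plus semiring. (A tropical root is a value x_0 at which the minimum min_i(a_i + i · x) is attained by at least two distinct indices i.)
Roots: {1, 5, 6}

Each tropical root is a break point of the lower envelope of the lines y = a_i + i · x (there are 4 lines, with slopes 0, 1, ..., 3). Only the lines that attain the minimum somewhere contribute to roots; other lines are dominated. Here the surviving (envelope) indices are i = 3, i = 2, i = 1, i = 0.
Intersections between consecutive envelope lines give the roots: for adjacent envelope indices i < j the intersection is x = (a_i − a_j) / (j − i). Reading off the sorted break points: {1, 5, 6}.
Verification: at each break x_0, at least two indices attain the minimum of min_i(a_i + i · x_0).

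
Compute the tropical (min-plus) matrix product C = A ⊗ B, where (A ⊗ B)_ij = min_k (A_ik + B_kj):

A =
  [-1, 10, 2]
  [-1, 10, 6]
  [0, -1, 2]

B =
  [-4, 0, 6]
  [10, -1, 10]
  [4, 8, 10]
A ⊗ B =
  [-5, -1, 5]
  [-5, -1, 5]
  [-4, -2, 6]

Apply the min-plus product entry-by-entry:
  C[0][0] = min over k of (A[0][0] + B[0][0] = -1 + -4 = -5, A[0][1] + B[1][0] = 10 + 10 = 20, A[0][2] + B[2][0] = 2 + 4 = 6) = -5 (attained at k = 0)
  C[0][1] = min over k of (A[0][0] + B[0][1] = -1 + 0 = -1, A[0][1] + B[1][1] = 10 + -1 = 9, A[0][2] + B[2][1] = 2 + 8 = 10) = -1 (attained at k = 0)
  C[0][2] = min over k of (A[0][0] + B[0][2] = -1 + 6 = 5, A[0][1] + B[1][2] = 10 + 10 = 20, A[0][2] + B[2][2] = 2 + 10 = 12) = 5 (attained at k = 0)
  C[1][0] = min over k of (A[1][0] + B[0][0] = -1 + -4 = -5, A[1][1] + B[1][0] = 10 + 10 = 20, A[1][2] + B[2][0] = 6 + 4 = 10) = -5 (attained at k = 0)
  C[1][1] = min over k of (A[1][0] + B[0][1] = -1 + 0 = -1, A[1][1] + B[1][1] = 10 + -1 = 9, A[1][2] + B[2][1] = 6 + 8 = 14) = -1 (attained at k = 0)
  C[1][2] = min over k of (A[1][0] + B[0][2] = -1 + 6 = 5, A[1][1] + B[1][2] = 10 + 10 = 20, A[1][2] + B[2][2] = 6 + 10 = 16) = 5 (attained at k = 0)
  C[2][0] = min over k of (A[2][0] + B[0][0] = 0 + -4 = -4, A[2][1] + B[1][0] = -1 + 10 = 9, A[2][2] + B[2][0] = 2 + 4 = 6) = -4 (attained at k = 0)
  C[2][1] = min over k of (A[2][0] + B[0][1] = 0 + 0 = 0, A[2][1] + B[1][1] = -1 + -1 = -2, A[2][2] + B[2][1] = 2 + 8 = 10) = -2 (attained at k = 1)
  C[2][2] = min over k of (A[2][0] + B[0][2] = 0 + 6 = 6, A[2][1] + B[1][2] = -1 + 10 = 9, A[2][2] + B[2][2] = 2 + 10 = 12) = 6 (attained at k = 0)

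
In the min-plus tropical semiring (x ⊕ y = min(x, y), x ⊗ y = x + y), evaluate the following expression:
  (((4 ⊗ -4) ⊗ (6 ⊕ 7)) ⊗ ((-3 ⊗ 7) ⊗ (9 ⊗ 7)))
(((4 ⊗ -4) ⊗ (6 ⊕ 7)) ⊗ ((-3 ⊗ 7) ⊗ (9 ⊗ 7))) = 26

Expand innermost to outermost. Recall ⊕ takes the minimum of its arguments and ⊗ takes their sum. Working out the expression (((4 ⊗ -4) ⊗ (6 ⊕ 7)) ⊗ ((-3 ⊗ 7) ⊗ (9 ⊗ 7))) gives 26.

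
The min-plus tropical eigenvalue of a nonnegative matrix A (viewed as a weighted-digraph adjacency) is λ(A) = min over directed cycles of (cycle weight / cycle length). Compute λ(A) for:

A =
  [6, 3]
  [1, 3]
λ(A) = 2

Enumerate directed cycles and compute their means (weight / length). Sample:
  cycle 0 → 0: weight = 6, length = 1, mean = 6/1 ≈ 6.000
  cycle 1 → 1: weight = 3, length = 1, mean = 3/1 ≈ 3.000
  cycle 0 → 1 → 0: weight = 4, length = 2, mean = 4/2 ≈ 2.000
  cycle 1 → 0 → 1: weight = 4, length = 2, mean = 4/2 ≈ 2.000
Minimum mean = 2.000, attained e.g. along the cycle 0 → 1 → 0 with weight 4 and length 2. So λ(A) = 4/2 = 2.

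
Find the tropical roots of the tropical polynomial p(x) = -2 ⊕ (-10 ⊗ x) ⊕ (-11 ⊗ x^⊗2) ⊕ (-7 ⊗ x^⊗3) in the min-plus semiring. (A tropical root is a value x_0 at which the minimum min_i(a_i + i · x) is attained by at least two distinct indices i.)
Roots: {-4, 1, 8}

Each tropical root is a break point of the lower envelope of the lines y = a_i + i · x (there are 4 lines, with slopes 0, 1, ..., 3). Only the lines that attain the minimum somewhere contribute to roots; other lines are dominated. Here the surviving (envelope) indices are i = 3, i = 2, i = 1, i = 0.
Intersections between consecutive envelope lines give the roots: for adjacent envelope indices i < j the intersection is x = (a_i − a_j) / (j − i). Reading off the sorted break points: {-4, 1, 8}.
Verification: at each break x_0, at least two indices attain the minimum of min_i(a_i + i · x_0).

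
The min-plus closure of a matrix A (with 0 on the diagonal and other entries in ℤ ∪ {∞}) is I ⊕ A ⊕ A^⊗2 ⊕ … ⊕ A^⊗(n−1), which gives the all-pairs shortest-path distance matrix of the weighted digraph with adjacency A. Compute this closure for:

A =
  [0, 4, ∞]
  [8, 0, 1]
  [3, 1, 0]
Closure =
  [0, 4, 5]
  [4, 0, 1]
  [3, 1, 0]

This is the Floyd-Warshall all-pairs shortest-path computation. For each intermediate vertex k = 0, 1, …, 2, update dist[i][j] ← min(dist[i][j], dist[i][k] + dist[k][j]). The final matrix gives, for each (i, j), the minimum total weight of any directed path from i to j (possibly empty when i = j).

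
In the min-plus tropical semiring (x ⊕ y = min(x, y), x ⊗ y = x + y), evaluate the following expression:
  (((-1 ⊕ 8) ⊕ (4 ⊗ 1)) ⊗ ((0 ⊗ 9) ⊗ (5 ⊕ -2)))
(((-1 ⊕ 8) ⊕ (4 ⊗ 1)) ⊗ ((0 ⊗ 9) ⊗ (5 ⊕ -2))) = 6

Expand innermost to outermost. Recall ⊕ takes the minimum of its arguments and ⊗ takes their sum. Working out the expression (((-1 ⊕ 8) ⊕ (4 ⊗ 1)) ⊗ ((0 ⊗ 9) ⊗ (5 ⊕ -2))) gives 6.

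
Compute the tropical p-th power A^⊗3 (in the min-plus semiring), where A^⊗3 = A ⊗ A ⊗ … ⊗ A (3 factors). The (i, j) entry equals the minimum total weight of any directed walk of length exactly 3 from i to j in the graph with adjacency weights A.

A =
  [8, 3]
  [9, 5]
A^⊗3 =
  [17, 13]
  [19, 15]

Each entry (A^⊗3)_ij equals the minimum over all length-3 walks i = v_0 → v_1 → … → v_3 = j of Σ_t A[v_t][v_{t+1}]. For example, for (i, j) = (0, 1) we minimise over 4 possible intermediate vertex sequences; the minimum is 13, attained along the walk 0 → 1 → 1 → 1.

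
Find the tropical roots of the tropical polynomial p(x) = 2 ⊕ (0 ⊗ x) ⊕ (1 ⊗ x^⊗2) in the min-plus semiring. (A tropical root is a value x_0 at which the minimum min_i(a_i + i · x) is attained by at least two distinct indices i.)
Roots: {-1, 2}

Each tropical root is a break point of the lower envelope of the lines y = a_i + i · x (there are 3 lines, with slopes 0, 1, ..., 2). Only the lines that attain the minimum somewhere contribute to roots; other lines are dominated. Here the surviving (envelope) indices are i = 2, i = 1, i = 0.
Intersections between consecutive envelope lines give the roots: for adjacent envelope indices i < j the intersection is x = (a_i − a_j) / (j − i). Reading off the sorted break points: {-1, 2}.
Verification: at each break x_0, at least two indices attain the minimum of min_i(a_i + i · x_0).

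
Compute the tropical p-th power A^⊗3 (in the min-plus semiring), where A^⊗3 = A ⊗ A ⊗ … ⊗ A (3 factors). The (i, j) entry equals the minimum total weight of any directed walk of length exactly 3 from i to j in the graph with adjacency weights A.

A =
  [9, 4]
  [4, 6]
A^⊗3 =
  [14, 12]
  [12, 14]

Each entry (A^⊗3)_ij equals the minimum over all length-3 walks i = v_0 → v_1 → … → v_3 = j of Σ_t A[v_t][v_{t+1}]. For example, for (i, j) = (0, 1) we minimise over 4 possible intermediate vertex sequences; the minimum is 12, attained along the walk 0 → 1 → 0 → 1.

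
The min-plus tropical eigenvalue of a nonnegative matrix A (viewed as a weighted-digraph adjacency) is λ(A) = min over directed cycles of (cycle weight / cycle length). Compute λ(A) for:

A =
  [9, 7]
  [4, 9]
λ(A) = 11/2

Enumerate directed cycles and compute their means (weight / length). Sample:
  cycle 0 → 0: weight = 9, length = 1, mean = 9/1 ≈ 9.000
  cycle 1 → 1: weight = 9, length = 1, mean = 9/1 ≈ 9.000
  cycle 0 → 1 → 0: weight = 11, length = 2, mean = 11/2 ≈ 5.500
  cycle 1 → 0 → 1: weight = 11, length = 2, mean = 11/2 ≈ 5.500
Minimum mean = 5.500, attained e.g. along the cycle 0 → 1 → 0 with weight 11 and length 2. So λ(A) = 11/2 = 11/2.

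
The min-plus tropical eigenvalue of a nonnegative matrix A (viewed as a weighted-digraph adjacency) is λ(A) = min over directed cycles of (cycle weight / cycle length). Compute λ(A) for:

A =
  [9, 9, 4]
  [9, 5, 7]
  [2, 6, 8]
λ(A) = 3

Enumerate directed cycles and compute their means (weight / length). Sample:
  cycle 0 → 0: weight = 9, length = 1, mean = 9/1 ≈ 9.000
  cycle 1 → 1: weight = 5, length = 1, mean = 5/1 ≈ 5.000
  cycle 2 → 2: weight = 8, length = 1, mean = 8/1 ≈ 8.000
  cycle 0 → 1 → 0: weight = 18, length = 2, mean = 18/2 ≈ 9.000
  cycle 0 → 2 → 0: weight = 6, length = 2, mean = 6/2 ≈ 3.000
  cycle 1 → 0 → 1: weight = 18, length = 2, mean = 18/2 ≈ 9.000
Minimum mean = 3.000, attained e.g. along the cycle 0 → 2 → 0 with weight 6 and length 2. So λ(A) = 6/2 = 3.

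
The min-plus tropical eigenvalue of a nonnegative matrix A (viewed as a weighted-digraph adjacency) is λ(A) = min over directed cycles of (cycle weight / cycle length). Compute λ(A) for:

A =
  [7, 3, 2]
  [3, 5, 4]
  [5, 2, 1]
λ(A) = 1

Enumerate directed cycles and compute their means (weight / length). Sample:
  cycle 0 → 0: weight = 7, length = 1, mean = 7/1 ≈ 7.000
  cycle 1 → 1: weight = 5, length = 1, mean = 5/1 ≈ 5.000
  cycle 2 → 2: weight = 1, length = 1, mean = 1/1 ≈ 1.000
  cycle 0 → 1 → 0: weight = 6, length = 2, mean = 6/2 ≈ 3.000
  cycle 0 → 2 → 0: weight = 7, length = 2, mean = 7/2 ≈ 3.500
  cycle 1 → 0 → 1: weight = 6, length = 2, mean = 6/2 ≈ 3.000
Minimum mean = 1.000, attained e.g. along the cycle 2 → 2 with weight 1 and length 1. So λ(A) = 1/1 = 1.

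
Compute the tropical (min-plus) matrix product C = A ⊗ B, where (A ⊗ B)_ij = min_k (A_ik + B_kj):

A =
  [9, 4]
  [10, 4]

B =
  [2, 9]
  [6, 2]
A ⊗ B =
  [10, 6]
  [10, 6]

Apply the min-plus product entry-by-entry:
  C[0][0] = min over k of (A[0][0] + B[0][0] = 9 + 2 = 11, A[0][1] + B[1][0] = 4 + 6 = 10) = 10 (attained at k = 1)
  C[0][1] = min over k of (A[0][0] + B[0][1] = 9 + 9 = 18, A[0][1] + B[1][1] = 4 + 2 = 6) = 6 (attained at k = 1)
  C[1][0] = min over k of (A[1][0] + B[0][0] = 10 + 2 = 12, A[1][1] + B[1][0] = 4 + 6 = 10) = 10 (attained at k = 1)
  C[1][1] = min over k of (A[1][0] + B[0][1] = 10 + 9 = 19, A[1][1] + B[1][1] = 4 + 2 = 6) = 6 (attained at k = 1)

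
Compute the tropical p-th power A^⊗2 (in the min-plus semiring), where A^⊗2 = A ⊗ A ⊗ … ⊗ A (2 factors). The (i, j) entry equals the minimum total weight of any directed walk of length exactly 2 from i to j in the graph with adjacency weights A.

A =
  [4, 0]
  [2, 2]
A^⊗2 =
  [2, 2]
  [4, 2]

Each entry (A^⊗2)_ij equals the minimum over all length-2 walks i = v_0 → v_1 → … → v_2 = j of Σ_t A[v_t][v_{t+1}]. For example, for (i, j) = (0, 1) we minimise over 2 possible intermediate vertex sequences; the minimum is 2, attained along the walk 0 → 1 → 1.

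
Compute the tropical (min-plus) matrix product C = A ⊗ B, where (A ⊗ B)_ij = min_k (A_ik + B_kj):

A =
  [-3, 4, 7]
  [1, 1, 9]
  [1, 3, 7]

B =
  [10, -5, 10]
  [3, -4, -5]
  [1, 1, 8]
A ⊗ B =
  [7, -8, -1]
  [4, -4, -4]
  [6, -4, -2]

Apply the min-plus product entry-by-entry:
  C[0][0] = min over k of (A[0][0] + B[0][0] = -3 + 10 = 7, A[0][1] + B[1][0] = 4 + 3 = 7, A[0][2] + B[2][0] = 7 + 1 = 8) = 7 (attained at k = 0)
  C[0][1] = min over k of (A[0][0] + B[0][1] = -3 + -5 = -8, A[0][1] + B[1][1] = 4 + -4 = 0, A[0][2] + B[2][1] = 7 + 1 = 8) = -8 (attained at k = 0)
  C[0][2] = min over k of (A[0][0] + B[0][2] = -3 + 10 = 7, A[0][1] + B[1][2] = 4 + -5 = -1, A[0][2] + B[2][2] = 7 + 8 = 15) = -1 (attained at k = 1)
  C[1][0] = min over k of (A[1][0] + B[0][0] = 1 + 10 = 11, A[1][1] + B[1][0] = 1 + 3 = 4, A[1][2] + B[2][0] = 9 + 1 = 10) = 4 (attained at k = 1)
  C[1][1] = min over k of (A[1][0] + B[0][1] = 1 + -5 = -4, A[1][1] + B[1][1] = 1 + -4 = -3, A[1][2] + B[2][1] = 9 + 1 = 10) = -4 (attained at k = 0)
  C[1][2] = min over k of (A[1][0] + B[0][2] = 1 + 10 = 11, A[1][1] + B[1][2] = 1 + -5 = -4, A[1][2] + B[2][2] = 9 + 8 = 17) = -4 (attained at k = 1)
  C[2][0] = min over k of (A[2][0] + B[0][0] = 1 + 10 = 11, A[2][1] + B[1][0] = 3 + 3 = 6, A[2][2] + B[2][0] = 7 + 1 = 8) = 6 (attained at k = 1)
  C[2][1] = min over k of (A[2][0] + B[0][1] = 1 + -5 = -4, A[2][1] + B[1][1] = 3 + -4 = -1, A[2][2] + B[2][1] = 7 + 1 = 8) = -4 (attained at k = 0)
  C[2][2] = min over k of (A[2][0] + B[0][2] = 1 + 10 = 11, A[2][1] + B[1][2] = 3 + -5 = -2, A[2][2] + B[2][2] = 7 + 8 = 15) = -2 (attained at k = 1)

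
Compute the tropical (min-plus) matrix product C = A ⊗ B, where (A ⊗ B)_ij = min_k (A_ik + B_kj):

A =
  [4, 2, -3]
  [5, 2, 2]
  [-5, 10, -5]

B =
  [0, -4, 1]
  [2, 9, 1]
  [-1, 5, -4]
A ⊗ B =
  [-4, 0, -7]
  [1, 1, -2]
  [-6, -9, -9]

Apply the min-plus product entry-by-entry:
  C[0][0] = min over k of (A[0][0] + B[0][0] = 4 + 0 = 4, A[0][1] + B[1][0] = 2 + 2 = 4, A[0][2] + B[2][0] = -3 + -1 = -4) = -4 (attained at k = 2)
  C[0][1] = min over k of (A[0][0] + B[0][1] = 4 + -4 = 0, A[0][1] + B[1][1] = 2 + 9 = 11, A[0][2] + B[2][1] = -3 + 5 = 2) = 0 (attained at k = 0)
  C[0][2] = min over k of (A[0][0] + B[0][2] = 4 + 1 = 5, A[0][1] + B[1][2] = 2 + 1 = 3, A[0][2] + B[2][2] = -3 + -4 = -7) = -7 (attained at k = 2)
  C[1][0] = min over k of (A[1][0] + B[0][0] = 5 + 0 = 5, A[1][1] + B[1][0] = 2 + 2 = 4, A[1][2] + B[2][0] = 2 + -1 = 1) = 1 (attained at k = 2)
  C[1][1] = min over k of (A[1][0] + B[0][1] = 5 + -4 = 1, A[1][1] + B[1][1] = 2 + 9 = 11, A[1][2] + B[2][1] = 2 + 5 = 7) = 1 (attained at k = 0)
  C[1][2] = min over k of (A[1][0] + B[0][2] = 5 + 1 = 6, A[1][1] + B[1][2] = 2 + 1 = 3, A[1][2] + B[2][2] = 2 + -4 = -2) = -2 (attained at k = 2)
  C[2][0] = min over k of (A[2][0] + B[0][0] = -5 + 0 = -5, A[2][1] + B[1][0] = 10 + 2 = 12, A[2][2] + B[2][0] = -5 + -1 = -6) = -6 (attained at k = 2)
  C[2][1] = min over k of (A[2][0] + B[0][1] = -5 + -4 = -9, A[2][1] + B[1][1] = 10 + 9 = 19, A[2][2] + B[2][1] = -5 + 5 = 0) = -9 (attained at k = 0)
  C[2][2] = min over k of (A[2][0] + B[0][2] = -5 + 1 = -4, A[2][1] + B[1][2] = 10 + 1 = 11, A[2][2] + B[2][2] = -5 + -4 = -9) = -9 (attained at k = 2)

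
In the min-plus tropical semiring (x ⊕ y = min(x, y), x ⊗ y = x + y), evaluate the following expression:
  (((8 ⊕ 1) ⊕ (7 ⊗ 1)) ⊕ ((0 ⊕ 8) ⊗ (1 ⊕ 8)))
(((8 ⊕ 1) ⊕ (7 ⊗ 1)) ⊕ ((0 ⊕ 8) ⊗ (1 ⊕ 8))) = 1

Expand innermost to outermost. Recall ⊕ takes the minimum of its arguments and ⊗ takes their sum. Working out the expression (((8 ⊕ 1) ⊕ (7 ⊗ 1)) ⊕ ((0 ⊕ 8) ⊗ (1 ⊕ 8))) gives 1.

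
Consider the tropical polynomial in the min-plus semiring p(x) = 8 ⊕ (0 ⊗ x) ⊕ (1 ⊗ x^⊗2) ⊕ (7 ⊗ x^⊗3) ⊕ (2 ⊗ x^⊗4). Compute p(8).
p(8) = 8

A tropical monomial a ⊗ x^⊗i evaluates to a + i · x. Evaluating each term at x = 8:
  Term 0 contributes 8 + 0 · 8 = 8
  Term 1 contributes 0 + 1 · 8 = 8
  Term 2 contributes 1 + 2 · 8 = 17
  Term 3 contributes 7 + 3 · 8 = 31
  Term 4 contributes 2 + 4 · 8 = 34
p(8) = ⊕ of these = min[8, 8, 17, 31, 34] = 8.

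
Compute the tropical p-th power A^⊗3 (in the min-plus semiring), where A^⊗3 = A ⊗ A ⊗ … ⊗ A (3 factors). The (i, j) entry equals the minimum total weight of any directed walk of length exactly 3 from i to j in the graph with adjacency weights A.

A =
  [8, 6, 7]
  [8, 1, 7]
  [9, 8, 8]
A^⊗3 =
  [15, 8, 14]
  [10, 3, 9]
  [17, 10, 16]

Each entry (A^⊗3)_ij equals the minimum over all length-3 walks i = v_0 → v_1 → … → v_3 = j of Σ_t A[v_t][v_{t+1}]. For example, for (i, j) = (0, 2) we minimise over 9 possible intermediate vertex sequences; the minimum is 14, attained along the walk 0 → 1 → 1 → 2.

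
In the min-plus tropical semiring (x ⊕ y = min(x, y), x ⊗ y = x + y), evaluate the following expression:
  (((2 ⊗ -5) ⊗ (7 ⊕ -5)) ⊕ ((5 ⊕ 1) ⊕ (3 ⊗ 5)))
(((2 ⊗ -5) ⊗ (7 ⊕ -5)) ⊕ ((5 ⊕ 1) ⊕ (3 ⊗ 5))) = -8

Expand innermost to outermost. Recall ⊕ takes the minimum of its arguments and ⊗ takes their sum. Working out the expression (((2 ⊗ -5) ⊗ (7 ⊕ -5)) ⊕ ((5 ⊕ 1) ⊕ (3 ⊗ 5))) gives -8.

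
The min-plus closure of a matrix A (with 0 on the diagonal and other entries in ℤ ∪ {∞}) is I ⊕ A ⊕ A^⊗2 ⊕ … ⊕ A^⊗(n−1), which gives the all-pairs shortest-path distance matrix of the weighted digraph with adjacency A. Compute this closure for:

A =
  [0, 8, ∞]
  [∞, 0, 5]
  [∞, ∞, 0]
Closure =
  [0, 8, 13]
  [∞, 0, 5]
  [∞, ∞, 0]

This is the Floyd-Warshall all-pairs shortest-path computation. For each intermediate vertex k = 0, 1, …, 2, update dist[i][j] ← min(dist[i][j], dist[i][k] + dist[k][j]). The final matrix gives, for each (i, j), the minimum total weight of any directed path from i to j (possibly empty when i = j).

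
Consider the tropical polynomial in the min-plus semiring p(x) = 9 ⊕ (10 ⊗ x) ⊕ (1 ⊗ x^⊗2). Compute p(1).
p(1) = 3

A tropical monomial a ⊗ x^⊗i evaluates to a + i · x. Evaluating each term at x = 1:
  Term 0 contributes 9 + 0 · 1 = 9
  Term 1 contributes 10 + 1 · 1 = 11
  Term 2 contributes 1 + 2 · 1 = 3
p(1) = ⊕ of these = min[9, 11, 3] = 3.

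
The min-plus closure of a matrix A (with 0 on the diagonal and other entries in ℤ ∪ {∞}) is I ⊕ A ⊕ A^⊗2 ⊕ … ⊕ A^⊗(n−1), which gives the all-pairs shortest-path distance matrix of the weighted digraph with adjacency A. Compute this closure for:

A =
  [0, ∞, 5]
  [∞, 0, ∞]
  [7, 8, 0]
Closure =
  [0, 13, 5]
  [∞, 0, ∞]
  [7, 8, 0]

This is the Floyd-Warshall all-pairs shortest-path computation. For each intermediate vertex k = 0, 1, …, 2, update dist[i][j] ← min(dist[i][j], dist[i][k] + dist[k][j]). The final matrix gives, for each (i, j), the minimum total weight of any directed path from i to j (possibly empty when i = j).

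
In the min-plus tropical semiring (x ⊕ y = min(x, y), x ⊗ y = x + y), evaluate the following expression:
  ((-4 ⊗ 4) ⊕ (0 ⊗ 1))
((-4 ⊗ 4) ⊕ (0 ⊗ 1)) = 0

Expand innermost to outermost. Recall ⊕ takes the minimum of its arguments and ⊗ takes their sum. Working out the expression ((-4 ⊗ 4) ⊕ (0 ⊗ 1)) gives 0.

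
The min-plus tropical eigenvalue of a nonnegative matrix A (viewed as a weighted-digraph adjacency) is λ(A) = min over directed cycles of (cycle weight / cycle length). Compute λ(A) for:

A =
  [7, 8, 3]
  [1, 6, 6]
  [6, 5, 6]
λ(A) = 3

Enumerate directed cycles and compute their means (weight / length). Sample:
  cycle 0 → 0: weight = 7, length = 1, mean = 7/1 ≈ 7.000
  cycle 1 → 1: weight = 6, length = 1, mean = 6/1 ≈ 6.000
  cycle 2 → 2: weight = 6, length = 1, mean = 6/1 ≈ 6.000
  cycle 0 → 1 → 0: weight = 9, length = 2, mean = 9/2 ≈ 4.500
  cycle 0 → 2 → 0: weight = 9, length = 2, mean = 9/2 ≈ 4.500
  cycle 1 → 0 → 1: weight = 9, length = 2, mean = 9/2 ≈ 4.500
Minimum mean = 3.000, attained e.g. along the cycle 0 → 2 → 1 → 0 with weight 9 and length 3. So λ(A) = 9/3 = 3.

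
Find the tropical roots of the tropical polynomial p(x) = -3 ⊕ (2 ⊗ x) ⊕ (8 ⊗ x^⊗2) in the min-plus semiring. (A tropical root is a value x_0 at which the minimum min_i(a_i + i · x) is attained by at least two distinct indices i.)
Roots: {-6, -5}

Each tropical root is a break point of the lower envelope of the lines y = a_i + i · x (there are 3 lines, with slopes 0, 1, ..., 2). Only the lines that attain the minimum somewhere contribute to roots; other lines are dominated. Here the surviving (envelope) indices are i = 2, i = 1, i = 0.
Intersections between consecutive envelope lines give the roots: for adjacent envelope indices i < j the intersection is x = (a_i − a_j) / (j − i). Reading off the sorted break points: {-6, -5}.
Verification: at each break x_0, at least two indices attain the minimum of min_i(a_i + i · x_0).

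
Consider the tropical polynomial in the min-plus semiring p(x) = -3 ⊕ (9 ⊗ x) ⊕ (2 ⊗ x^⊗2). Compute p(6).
p(6) = -3

A tropical monomial a ⊗ x^⊗i evaluates to a + i · x. Evaluating each term at x = 6:
  Term 0 contributes -3 + 0 · 6 = -3
  Term 1 contributes 9 + 1 · 6 = 15
  Term 2 contributes 2 + 2 · 6 = 14
p(6) = ⊕ of these = min[-3, 15, 14] = -3.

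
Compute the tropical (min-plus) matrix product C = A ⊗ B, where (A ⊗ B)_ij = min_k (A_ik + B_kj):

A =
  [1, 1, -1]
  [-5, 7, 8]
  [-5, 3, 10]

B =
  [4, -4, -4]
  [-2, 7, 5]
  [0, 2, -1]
A ⊗ B =
  [-1, -3, -3]
  [-1, -9, -9]
  [-1, -9, -9]

Apply the min-plus product entry-by-entry:
  C[0][0] = min over k of (A[0][0] + B[0][0] = 1 + 4 = 5, A[0][1] + B[1][0] = 1 + -2 = -1, A[0][2] + B[2][0] = -1 + 0 = -1) = -1 (attained at k = 1)
  C[0][1] = min over k of (A[0][0] + B[0][1] = 1 + -4 = -3, A[0][1] + B[1][1] = 1 + 7 = 8, A[0][2] + B[2][1] = -1 + 2 = 1) = -3 (attained at k = 0)
  C[0][2] = min over k of (A[0][0] + B[0][2] = 1 + -4 = -3, A[0][1] + B[1][2] = 1 + 5 = 6, A[0][2] + B[2][2] = -1 + -1 = -2) = -3 (attained at k = 0)
  C[1][0] = min over k of (A[1][0] + B[0][0] = -5 + 4 = -1, A[1][1] + B[1][0] = 7 + -2 = 5, A[1][2] + B[2][0] = 8 + 0 = 8) = -1 (attained at k = 0)
  C[1][1] = min over k of (A[1][0] + B[0][1] = -5 + -4 = -9, A[1][1] + B[1][1] = 7 + 7 = 14, A[1][2] + B[2][1] = 8 + 2 = 10) = -9 (attained at k = 0)
  C[1][2] = min over k of (A[1][0] + B[0][2] = -5 + -4 = -9, A[1][1] + B[1][2] = 7 + 5 = 12, A[1][2] + B[2][2] = 8 + -1 = 7) = -9 (attained at k = 0)
  C[2][0] = min over k of (A[2][0] + B[0][0] = -5 + 4 = -1, A[2][1] + B[1][0] = 3 + -2 = 1, A[2][2] + B[2][0] = 10 + 0 = 10) = -1 (attained at k = 0)
  C[2][1] = min over k of (A[2][0] + B[0][1] = -5 + -4 = -9, A[2][1] + B[1][1] = 3 + 7 = 10, A[2][2] + B[2][1] = 10 + 2 = 12) = -9 (attained at k = 0)
  C[2][2] = min over k of (A[2][0] + B[0][2] = -5 + -4 = -9, A[2][1] + B[1][2] = 3 + 5 = 8, A[2][2] + B[2][2] = 10 + -1 = 9) = -9 (attained at k = 0)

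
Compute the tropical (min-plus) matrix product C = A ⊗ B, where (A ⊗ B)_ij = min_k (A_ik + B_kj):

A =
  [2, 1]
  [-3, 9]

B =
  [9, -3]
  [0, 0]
A ⊗ B =
  [1, -1]
  [6, -6]

Apply the min-plus product entry-by-entry:
  C[0][0] = min over k of (A[0][0] + B[0][0] = 2 + 9 = 11, A[0][1] + B[1][0] = 1 + 0 = 1) = 1 (attained at k = 1)
  C[0][1] = min over k of (A[0][0] + B[0][1] = 2 + -3 = -1, A[0][1] + B[1][1] = 1 + 0 = 1) = -1 (attained at k = 0)
  C[1][0] = min over k of (A[1][0] + B[0][0] = -3 + 9 = 6, A[1][1] + B[1][0] = 9 + 0 = 9) = 6 (attained at k = 0)
  C[1][1] = min over k of (A[1][0] + B[0][1] = -3 + -3 = -6, A[1][1] + B[1][1] = 9 + 0 = 9) = -6 (attained at k = 0)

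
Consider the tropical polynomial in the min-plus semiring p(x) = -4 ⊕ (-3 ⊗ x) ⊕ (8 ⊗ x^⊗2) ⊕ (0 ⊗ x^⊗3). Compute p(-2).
p(-2) = -6

A tropical monomial a ⊗ x^⊗i evaluates to a + i · x. Evaluating each term at x = -2:
  Term 0 contributes -4 + 0 · -2 = -4
  Term 1 contributes -3 + 1 · -2 = -5
  Term 2 contributes 8 + 2 · -2 = 4
  Term 3 contributes 0 + 3 · -2 = -6
p(-2) = ⊕ of these = min[-4, -5, 4, -6] = -6.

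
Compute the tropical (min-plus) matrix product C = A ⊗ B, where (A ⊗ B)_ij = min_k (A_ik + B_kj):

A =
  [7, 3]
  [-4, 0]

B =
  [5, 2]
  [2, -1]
A ⊗ B =
  [5, 2]
  [1, -2]

Apply the min-plus product entry-by-entry:
  C[0][0] = min over k of (A[0][0] + B[0][0] = 7 + 5 = 12, A[0][1] + B[1][0] = 3 + 2 = 5) = 5 (attained at k = 1)
  C[0][1] = min over k of (A[0][0] + B[0][1] = 7 + 2 = 9, A[0][1] + B[1][1] = 3 + -1 = 2) = 2 (attained at k = 1)
  C[1][0] = min over k of (A[1][0] + B[0][0] = -4 + 5 = 1, A[1][1] + B[1][0] = 0 + 2 = 2) = 1 (attained at k = 0)
  C[1][1] = min over k of (A[1][0] + B[0][1] = -4 + 2 = -2, A[1][1] + B[1][1] = 0 + -1 = -1) = -2 (attained at k = 0)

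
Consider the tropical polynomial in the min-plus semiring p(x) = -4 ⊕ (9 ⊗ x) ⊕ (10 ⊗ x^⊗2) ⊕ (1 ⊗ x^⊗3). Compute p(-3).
p(-3) = -8

A tropical monomial a ⊗ x^⊗i evaluates to a + i · x. Evaluating each term at x = -3:
  Term 0 contributes -4 + 0 · -3 = -4
  Term 1 contributes 9 + 1 · -3 = 6
  Term 2 contributes 10 + 2 · -3 = 4
  Term 3 contributes 1 + 3 · -3 = -8
p(-3) = ⊕ of these = min[-4, 6, 4, -8] = -8.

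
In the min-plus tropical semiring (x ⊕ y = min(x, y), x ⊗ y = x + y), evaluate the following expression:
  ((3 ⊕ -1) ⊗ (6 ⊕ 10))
((3 ⊕ -1) ⊗ (6 ⊕ 10)) = 5

Expand innermost to outermost. Recall ⊕ takes the minimum of its arguments and ⊗ takes their sum. Working out the expression ((3 ⊕ -1) ⊗ (6 ⊕ 10)) gives 5.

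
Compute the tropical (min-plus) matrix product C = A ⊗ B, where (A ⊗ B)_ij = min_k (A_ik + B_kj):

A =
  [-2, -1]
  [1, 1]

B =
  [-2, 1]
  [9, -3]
A ⊗ B =
  [-4, -4]
  [-1, -2]

Apply the min-plus product entry-by-entry:
  C[0][0] = min over k of (A[0][0] + B[0][0] = -2 + -2 = -4, A[0][1] + B[1][0] = -1 + 9 = 8) = -4 (attained at k = 0)
  C[0][1] = min over k of (A[0][0] + B[0][1] = -2 + 1 = -1, A[0][1] + B[1][1] = -1 + -3 = -4) = -4 (attained at k = 1)
  C[1][0] = min over k of (A[1][0] + B[0][0] = 1 + -2 = -1, A[1][1] + B[1][0] = 1 + 9 = 10) = -1 (attained at k = 0)
  C[1][1] = min over k of (A[1][0] + B[0][1] = 1 + 1 = 2, A[1][1] + B[1][1] = 1 + -3 = -2) = -2 (attained at k = 1)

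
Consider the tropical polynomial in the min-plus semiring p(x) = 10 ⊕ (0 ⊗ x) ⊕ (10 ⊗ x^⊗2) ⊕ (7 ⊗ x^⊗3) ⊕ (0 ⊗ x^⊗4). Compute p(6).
p(6) = 6

A tropical monomial a ⊗ x^⊗i evaluates to a + i · x. Evaluating each term at x = 6:
  Term 0 contributes 10 + 0 · 6 = 10
  Term 1 contributes 0 + 1 · 6 = 6
  Term 2 contributes 10 + 2 · 6 = 22
  Term 3 contributes 7 + 3 · 6 = 25
  Term 4 contributes 0 + 4 · 6 = 24
p(6) = ⊕ of these = min[10, 6, 22, 25, 24] = 6.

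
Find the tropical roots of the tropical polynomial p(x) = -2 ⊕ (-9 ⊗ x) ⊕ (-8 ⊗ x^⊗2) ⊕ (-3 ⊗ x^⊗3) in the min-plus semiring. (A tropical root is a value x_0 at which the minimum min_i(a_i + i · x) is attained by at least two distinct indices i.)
Roots: {-5, -1, 7}

Each tropical root is a break point of the lower envelope of the lines y = a_i + i · x (there are 4 lines, with slopes 0, 1, ..., 3). Only the lines that attain the minimum somewhere contribute to roots; other lines are dominated. Here the surviving (envelope) indices are i = 3, i = 2, i = 1, i = 0.
Intersections between consecutive envelope lines give the roots: for adjacent envelope indices i < j the intersection is x = (a_i − a_j) / (j − i). Reading off the sorted break points: {-5, -1, 7}.
Verification: at each break x_0, at least two indices attain the minimum of min_i(a_i + i · x_0).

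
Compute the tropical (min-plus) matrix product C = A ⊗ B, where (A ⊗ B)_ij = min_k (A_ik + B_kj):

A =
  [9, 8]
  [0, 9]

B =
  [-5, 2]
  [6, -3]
A ⊗ B =
  [4, 5]
  [-5, 2]

Apply the min-plus product entry-by-entry:
  C[0][0] = min over k of (A[0][0] + B[0][0] = 9 + -5 = 4, A[0][1] + B[1][0] = 8 + 6 = 14) = 4 (attained at k = 0)
  C[0][1] = min over k of (A[0][0] + B[0][1] = 9 + 2 = 11, A[0][1] + B[1][1] = 8 + -3 = 5) = 5 (attained at k = 1)
  C[1][0] = min over k of (A[1][0] + B[0][0] = 0 + -5 = -5, A[1][1] + B[1][0] = 9 + 6 = 15) = -5 (attained at k = 0)
  C[1][1] = min over k of (A[1][0] + B[0][1] = 0 + 2 = 2, A[1][1] + B[1][1] = 9 + -3 = 6) = 2 (attained at k = 0)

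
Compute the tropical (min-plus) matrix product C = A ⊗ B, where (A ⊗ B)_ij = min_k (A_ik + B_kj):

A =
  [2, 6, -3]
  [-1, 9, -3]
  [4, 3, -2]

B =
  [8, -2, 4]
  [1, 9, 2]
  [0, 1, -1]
A ⊗ B =
  [-3, -2, -4]
  [-3, -3, -4]
  [-2, -1, -3]

Apply the min-plus product entry-by-entry:
  C[0][0] = min over k of (A[0][0] + B[0][0] = 2 + 8 = 10, A[0][1] + B[1][0] = 6 + 1 = 7, A[0][2] + B[2][0] = -3 + 0 = -3) = -3 (attained at k = 2)
  C[0][1] = min over k of (A[0][0] + B[0][1] = 2 + -2 = 0, A[0][1] + B[1][1] = 6 + 9 = 15, A[0][2] + B[2][1] = -3 + 1 = -2) = -2 (attained at k = 2)
  C[0][2] = min over k of (A[0][0] + B[0][2] = 2 + 4 = 6, A[0][1] + B[1][2] = 6 + 2 = 8, A[0][2] + B[2][2] = -3 + -1 = -4) = -4 (attained at k = 2)
  C[1][0] = min over k of (A[1][0] + B[0][0] = -1 + 8 = 7, A[1][1] + B[1][0] = 9 + 1 = 10, A[1][2] + B[2][0] = -3 + 0 = -3) = -3 (attained at k = 2)
  C[1][1] = min over k of (A[1][0] + B[0][1] = -1 + -2 = -3, A[1][1] + B[1][1] = 9 + 9 = 18, A[1][2] + B[2][1] = -3 + 1 = -2) = -3 (attained at k = 0)
  C[1][2] = min over k of (A[1][0] + B[0][2] = -1 + 4 = 3, A[1][1] + B[1][2] = 9 + 2 = 11, A[1][2] + B[2][2] = -3 + -1 = -4) = -4 (attained at k = 2)
  C[2][0] = min over k of (A[2][0] + B[0][0] = 4 + 8 = 12, A[2][1] + B[1][0] = 3 + 1 = 4, A[2][2] + B[2][0] = -2 + 0 = -2) = -2 (attained at k = 2)
  C[2][1] = min over k of (A[2][0] + B[0][1] = 4 + -2 = 2, A[2][1] + B[1][1] = 3 + 9 = 12, A[2][2] + B[2][1] = -2 + 1 = -1) = -1 (attained at k = 2)
  C[2][2] = min over k of (A[2][0] + B[0][2] = 4 + 4 = 8, A[2][1] + B[1][2] = 3 + 2 = 5, A[2][2] + B[2][2] = -2 + -1 = -3) = -3 (attained at k = 2)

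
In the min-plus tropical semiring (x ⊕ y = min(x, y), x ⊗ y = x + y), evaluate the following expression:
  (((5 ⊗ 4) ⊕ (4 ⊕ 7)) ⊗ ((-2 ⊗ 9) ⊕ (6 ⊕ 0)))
(((5 ⊗ 4) ⊕ (4 ⊕ 7)) ⊗ ((-2 ⊗ 9) ⊕ (6 ⊕ 0))) = 4

Expand innermost to outermost. Recall ⊕ takes the minimum of its arguments and ⊗ takes their sum. Working out the expression (((5 ⊗ 4) ⊕ (4 ⊕ 7)) ⊗ ((-2 ⊗ 9) ⊕ (6 ⊕ 0))) gives 4.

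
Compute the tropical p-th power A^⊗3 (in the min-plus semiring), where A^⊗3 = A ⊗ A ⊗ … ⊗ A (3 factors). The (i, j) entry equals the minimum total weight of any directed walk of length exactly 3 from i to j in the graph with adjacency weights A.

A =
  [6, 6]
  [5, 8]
A^⊗3 =
  [17, 17]
  [16, 17]

Each entry (A^⊗3)_ij equals the minimum over all length-3 walks i = v_0 → v_1 → … → v_3 = j of Σ_t A[v_t][v_{t+1}]. For example, for (i, j) = (0, 1) we minimise over 4 possible intermediate vertex sequences; the minimum is 17, attained along the walk 0 → 1 → 0 → 1.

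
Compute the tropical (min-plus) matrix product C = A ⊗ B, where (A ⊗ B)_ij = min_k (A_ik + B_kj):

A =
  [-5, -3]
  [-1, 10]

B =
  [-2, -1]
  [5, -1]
A ⊗ B =
  [-7, -6]
  [-3, -2]

Apply the min-plus product entry-by-entry:
  C[0][0] = min over k of (A[0][0] + B[0][0] = -5 + -2 = -7, A[0][1] + B[1][0] = -3 + 5 = 2) = -7 (attained at k = 0)
  C[0][1] = min over k of (A[0][0] + B[0][1] = -5 + -1 = -6, A[0][1] + B[1][1] = -3 + -1 = -4) = -6 (attained at k = 0)
  C[1][0] = min over k of (A[1][0] + B[0][0] = -1 + -2 = -3, A[1][1] + B[1][0] = 10 + 5 = 15) = -3 (attained at k = 0)
  C[1][1] = min over k of (A[1][0] + B[0][1] = -1 + -1 = -2, A[1][1] + B[1][1] = 10 + -1 = 9) = -2 (attained at k = 0)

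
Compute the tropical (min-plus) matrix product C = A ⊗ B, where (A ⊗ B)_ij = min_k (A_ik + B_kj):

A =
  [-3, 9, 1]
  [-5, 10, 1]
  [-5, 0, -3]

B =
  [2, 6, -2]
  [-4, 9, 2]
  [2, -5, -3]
A ⊗ B =
  [-1, -4, -5]
  [-3, -4, -7]
  [-4, -8, -7]

Apply the min-plus product entry-by-entry:
  C[0][0] = min over k of (A[0][0] + B[0][0] = -3 + 2 = -1, A[0][1] + B[1][0] = 9 + -4 = 5, A[0][2] + B[2][0] = 1 + 2 = 3) = -1 (attained at k = 0)
  C[0][1] = min over k of (A[0][0] + B[0][1] = -3 + 6 = 3, A[0][1] + B[1][1] = 9 + 9 = 18, A[0][2] + B[2][1] = 1 + -5 = -4) = -4 (attained at k = 2)
  C[0][2] = min over k of (A[0][0] + B[0][2] = -3 + -2 = -5, A[0][1] + B[1][2] = 9 + 2 = 11, A[0][2] + B[2][2] = 1 + -3 = -2) = -5 (attained at k = 0)
  C[1][0] = min over k of (A[1][0] + B[0][0] = -5 + 2 = -3, A[1][1] + B[1][0] = 10 + -4 = 6, A[1][2] + B[2][0] = 1 + 2 = 3) = -3 (attained at k = 0)
  C[1][1] = min over k of (A[1][0] + B[0][1] = -5 + 6 = 1, A[1][1] + B[1][1] = 10 + 9 = 19, A[1][2] + B[2][1] = 1 + -5 = -4) = -4 (attained at k = 2)
  C[1][2] = min over k of (A[1][0] + B[0][2] = -5 + -2 = -7, A[1][1] + B[1][2] = 10 + 2 = 12, A[1][2] + B[2][2] = 1 + -3 = -2) = -7 (attained at k = 0)
  C[2][0] = min over k of (A[2][0] + B[0][0] = -5 + 2 = -3, A[2][1] + B[1][0] = 0 + -4 = -4, A[2][2] + B[2][0] = -3 + 2 = -1) = -4 (attained at k = 1)
  C[2][1] = min over k of (A[2][0] + B[0][1] = -5 + 6 = 1, A[2][1] + B[1][1] = 0 + 9 = 9, A[2][2] + B[2][1] = -3 + -5 = -8) = -8 (attained at k = 2)
  C[2][2] = min over k of (A[2][0] + B[0][2] = -5 + -2 = -7, A[2][1] + B[1][2] = 0 + 2 = 2, A[2][2] + B[2][2] = -3 + -3 = -6) = -7 (attained at k = 0)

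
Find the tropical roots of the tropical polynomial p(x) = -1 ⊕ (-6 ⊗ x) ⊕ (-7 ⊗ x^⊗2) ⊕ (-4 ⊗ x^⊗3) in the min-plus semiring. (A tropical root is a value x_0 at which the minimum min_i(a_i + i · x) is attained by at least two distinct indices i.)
Roots: {-3, 1, 5}

Each tropical root is a break point of the lower envelope of the lines y = a_i + i · x (there are 4 lines, with slopes 0, 1, ..., 3). Only the lines that attain the minimum somewhere contribute to roots; other lines are dominated. Here the surviving (envelope) indices are i = 3, i = 2, i = 1, i = 0.
Intersections between consecutive envelope lines give the roots: for adjacent envelope indices i < j the intersection is x = (a_i − a_j) / (j − i). Reading off the sorted break points: {-3, 1, 5}.
Verification: at each break x_0, at least two indices attain the minimum of min_i(a_i + i · x_0).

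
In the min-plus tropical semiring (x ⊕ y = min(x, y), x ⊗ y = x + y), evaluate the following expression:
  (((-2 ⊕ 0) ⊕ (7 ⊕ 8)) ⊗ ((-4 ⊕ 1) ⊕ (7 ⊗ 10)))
(((-2 ⊕ 0) ⊕ (7 ⊕ 8)) ⊗ ((-4 ⊕ 1) ⊕ (7 ⊗ 10))) = -6

Expand innermost to outermost. Recall ⊕ takes the minimum of its arguments and ⊗ takes their sum. Working out the expression (((-2 ⊕ 0) ⊕ (7 ⊕ 8)) ⊗ ((-4 ⊕ 1) ⊕ (7 ⊗ 10))) gives -6.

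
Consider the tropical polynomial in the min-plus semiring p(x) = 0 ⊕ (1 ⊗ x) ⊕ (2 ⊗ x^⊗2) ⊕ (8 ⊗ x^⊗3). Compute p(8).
p(8) = 0

A tropical monomial a ⊗ x^⊗i evaluates to a + i · x. Evaluating each term at x = 8:
  Term 0 contributes 0 + 0 · 8 = 0
  Term 1 contributes 1 + 1 · 8 = 9
  Term 2 contributes 2 + 2 · 8 = 18
  Term 3 contributes 8 + 3 · 8 = 32
p(8) = ⊕ of these = min[0, 9, 18, 32] = 0.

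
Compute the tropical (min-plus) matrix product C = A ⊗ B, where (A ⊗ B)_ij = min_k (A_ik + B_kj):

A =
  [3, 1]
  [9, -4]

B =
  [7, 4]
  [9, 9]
A ⊗ B =
  [10, 7]
  [5, 5]

Apply the min-plus product entry-by-entry:
  C[0][0] = min over k of (A[0][0] + B[0][0] = 3 + 7 = 10, A[0][1] + B[1][0] = 1 + 9 = 10) = 10 (attained at k = 0)
  C[0][1] = min over k of (A[0][0] + B[0][1] = 3 + 4 = 7, A[0][1] + B[1][1] = 1 + 9 = 10) = 7 (attained at k = 0)
  C[1][0] = min over k of (A[1][0] + B[0][0] = 9 + 7 = 16, A[1][1] + B[1][0] = -4 + 9 = 5) = 5 (attained at k = 1)
  C[1][1] = min over k of (A[1][0] + B[0][1] = 9 + 4 = 13, A[1][1] + B[1][1] = -4 + 9 = 5) = 5 (attained at k = 1)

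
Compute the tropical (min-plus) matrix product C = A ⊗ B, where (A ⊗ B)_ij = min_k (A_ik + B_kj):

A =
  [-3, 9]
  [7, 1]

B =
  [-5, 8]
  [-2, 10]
A ⊗ B =
  [-8, 5]
  [-1, 11]

Apply the min-plus product entry-by-entry:
  C[0][0] = min over k of (A[0][0] + B[0][0] = -3 + -5 = -8, A[0][1] + B[1][0] = 9 + -2 = 7) = -8 (attained at k = 0)
  C[0][1] = min over k of (A[0][0] + B[0][1] = -3 + 8 = 5, A[0][1] + B[1][1] = 9 + 10 = 19) = 5 (attained at k = 0)
  C[1][0] = min over k of (A[1][0] + B[0][0] = 7 + -5 = 2, A[1][1] + B[1][0] = 1 + -2 = -1) = -1 (attained at k = 1)
  C[1][1] = min over k of (A[1][0] + B[0][1] = 7 + 8 = 15, A[1][1] + B[1][1] = 1 + 10 = 11) = 11 (attained at k = 1)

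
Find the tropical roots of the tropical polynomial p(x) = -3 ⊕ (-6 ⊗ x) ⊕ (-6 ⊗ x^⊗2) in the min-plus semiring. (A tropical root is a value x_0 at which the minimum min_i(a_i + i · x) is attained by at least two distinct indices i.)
Roots: {0, 3}

Each tropical root is a break point of the lower envelope of the lines y = a_i + i · x (there are 3 lines, with slopes 0, 1, ..., 2). Only the lines that attain the minimum somewhere contribute to roots; other lines are dominated. Here the surviving (envelope) indices are i = 2, i = 1, i = 0.
Intersections between consecutive envelope lines give the roots: for adjacent envelope indices i < j the intersection is x = (a_i − a_j) / (j − i). Reading off the sorted break points: {0, 3}.
Verification: at each break x_0, at least two indices attain the minimum of min_i(a_i + i · x_0).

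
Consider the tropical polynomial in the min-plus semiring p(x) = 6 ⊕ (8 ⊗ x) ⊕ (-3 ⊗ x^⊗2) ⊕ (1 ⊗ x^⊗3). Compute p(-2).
p(-2) = -7

A tropical monomial a ⊗ x^⊗i evaluates to a + i · x. Evaluating each term at x = -2:
  Term 0 contributes 6 + 0 · -2 = 6
  Term 1 contributes 8 + 1 · -2 = 6
  Term 2 contributes -3 + 2 · -2 = -7
  Term 3 contributes 1 + 3 · -2 = -5
p(-2) = ⊕ of these = min[6, 6, -7, -5] = -7.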